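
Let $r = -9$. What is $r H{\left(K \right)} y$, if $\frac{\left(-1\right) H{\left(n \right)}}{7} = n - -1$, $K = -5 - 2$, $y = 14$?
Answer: $-5292$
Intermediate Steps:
$K = -7$ ($K = -5 - 2 = -7$)
$H{\left(n \right)} = -7 - 7 n$ ($H{\left(n \right)} = - 7 \left(n - -1\right) = - 7 \left(n + 1\right) = - 7 \left(1 + n\right) = -7 - 7 n$)
$r H{\left(K \right)} y = - 9 \left(-7 - -49\right) 14 = - 9 \left(-7 + 49\right) 14 = \left(-9\right) 42 \cdot 14 = \left(-378\right) 14 = -5292$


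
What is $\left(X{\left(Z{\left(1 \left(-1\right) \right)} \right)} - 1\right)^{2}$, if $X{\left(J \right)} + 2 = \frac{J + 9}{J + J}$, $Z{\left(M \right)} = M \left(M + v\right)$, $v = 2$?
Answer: $49$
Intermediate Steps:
$Z{\left(M \right)} = M \left(2 + M\right)$ ($Z{\left(M \right)} = M \left(M + 2\right) = M \left(2 + M\right)$)
$X{\left(J \right)} = -2 + \frac{9 + J}{2 J}$ ($X{\left(J \right)} = -2 + \frac{J + 9}{J + J} = -2 + \frac{9 + J}{2 J}$)
$\left(X{\left(Z{\left(1 \left(-1\right) \right)} \right)} - 1\right)^{2} = \left(\frac{3 \left(3 - 1 \left(-1\right) \left(2 + 1 \left(-1\right)\right)\right)}{2 \cdot 1 \left(-1\right) \left(2 + 1 \left(-1\right)\right)} - 1\right)^{2} = \left(\frac{3 \left(3 - - (2 - 1)\right)}{2 \left(- (2 - 1)\right)} - 1\right)^{2} = \left(\frac{3 \left(3 - \left(-1\right) 1\right)}{2 \left(\left(-1\right) 1\right)} - 1\right)^{2} = \left(\frac{3 \left(3 - -1\right)}{2 \left(-1\right)} - 1\right)^{2} = \left(\frac{3}{2} \left(-1\right) \left(3 + 1\right) - 1\right)^{2} = \left(\frac{3}{2} \left(-1\right) 4 - 1\right)^{2} = \left(-6 - 1\right)^{2} = \left(-7\right)^{2} = 49$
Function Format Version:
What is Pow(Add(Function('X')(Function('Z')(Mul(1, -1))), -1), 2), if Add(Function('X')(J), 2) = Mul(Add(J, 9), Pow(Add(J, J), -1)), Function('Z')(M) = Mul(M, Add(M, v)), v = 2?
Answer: 49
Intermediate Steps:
Function('Z')(M) = Mul(M, Add(2, M)) (Function('Z')(M) = Mul(M, Add(M, 2)) = Mul(M, Add(2, M)))
Function('X')(J) = Add(-2, Mul(Rational(1, 2), Pow(J, -1), Add(9, J))) (Function('X')(J) = Add(-2, Mul(Add(J, 9), Pow(Add(J, J), -1))) = Add(-2, Mul(Add(9, J), Pow(Mul(2, J), -1))) = Add(-2, Mul(Add(9, J), Mul(Rational(1, 2), Pow(J, -1)))) = Add(-2, Mul(Rational(1, 2), Pow(J, -1), Add(9, J))))
Pow(Add(Function('X')(Function('Z')(Mul(1, -1))), -1), 2) = Pow(Add(Mul(Rational(3, 2), Pow(Mul(Mul(1, -1), Add(2, Mul(1, -1))), -1), Add(3, Mul(-1, Mul(Mul(1, -1), Add(2, Mul(1, -1)))))), -1), 2) = Pow(Add(Mul(Rational(3, 2), Pow(Mul(-1, Add(2, -1)), -1), Add(3, Mul(-1, Mul(-1, Add(2, -1))))), -1), 2) = Pow(Add(Mul(Rational(3, 2), Pow(Mul(-1, 1), -1), Add(3, Mul(-1, Mul(-1, 1)))), -1), 2) = Pow(Add(Mul(Rational(3, 2), Pow(-1, -1), Add(3, Mul(-1, -1))), -1), 2) = Pow(Add(Mul(Rational(3, 2), -1, Add(3, 1)), -1), 2) = Pow(Add(Mul(Rational(3, 2), -1, 4), -1), 2) = Pow(Add(-6, -1), 2) = Pow(-7, 2) = 49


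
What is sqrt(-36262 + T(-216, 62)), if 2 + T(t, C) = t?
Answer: 8*I*sqrt(570) ≈ 191.0*I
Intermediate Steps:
T(t, C) = -2 + t
sqrt(-36262 + T(-216, 62)) = sqrt(-36262 + (-2 - 216)) = sqrt(-36262 - 218) = sqrt(-36480) = 8*I*sqrt(570)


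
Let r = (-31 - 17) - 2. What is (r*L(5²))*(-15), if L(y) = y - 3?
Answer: 16500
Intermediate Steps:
L(y) = -3 + y
r = -50 (r = -48 - 2 = -50)
(r*L(5²))*(-15) = -50*(-3 + 5²)*(-15) = -50*(-3 + 25)*(-15) = -50*22*(-15) = -1100*(-15) = 16500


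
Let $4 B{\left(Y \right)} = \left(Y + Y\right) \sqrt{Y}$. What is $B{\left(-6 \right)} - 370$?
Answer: $-370 - 3 i \sqrt{6} \approx -370.0 - 7.3485 i$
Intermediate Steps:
$B{\left(Y \right)} = \frac{Y^{\frac{3}{2}}}{2}$ ($B{\left(Y \right)} = \frac{\left(Y + Y\right) \sqrt{Y}}{4} = \frac{2 Y \sqrt{Y}}{4} = \frac{2 Y^{\frac{3}{2}}}{4} = \frac{Y^{\frac{3}{2}}}{2}$)
$B{\left(-6 \right)} - 370 = \frac{\left(-6\right)^{\frac{3}{2}}}{2} - 370 = \frac{\left(-6\right) i \sqrt{6}}{2} - 370 = - 3 i \sqrt{6} - 370 = -370 - 3 i \sqrt{6}$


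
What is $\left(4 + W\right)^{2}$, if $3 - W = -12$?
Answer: $361$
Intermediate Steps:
$W = 15$ ($W = 3 - -12 = 3 + 12 = 15$)
$\left(4 + W\right)^{2} = \left(4 + 15\right)^{2} = 19^{2} = 361$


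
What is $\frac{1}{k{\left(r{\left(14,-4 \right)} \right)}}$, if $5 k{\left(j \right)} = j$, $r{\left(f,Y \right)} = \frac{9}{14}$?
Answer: $\frac{70}{9} \approx 7.7778$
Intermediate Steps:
$r{\left(f,Y \right)} = \frac{9}{14}$ ($r{\left(f,Y \right)} = 9 \cdot \frac{1}{14} = \frac{9}{14}$)
$k{\left(j \right)} = \frac{j}{5}$
$\frac{1}{k{\left(r{\left(14,-4 \right)} \right)}} = \frac{1}{\frac{1}{5} \cdot \frac{9}{14}} = \frac{1}{\frac{9}{70}} = \frac{70}{9}$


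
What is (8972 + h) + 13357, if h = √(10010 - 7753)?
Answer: 22329 + √2257 ≈ 22377.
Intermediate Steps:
h = √2257 ≈ 47.508
(8972 + h) + 13357 = (8972 + √2257) + 13357 = 22329 + √2257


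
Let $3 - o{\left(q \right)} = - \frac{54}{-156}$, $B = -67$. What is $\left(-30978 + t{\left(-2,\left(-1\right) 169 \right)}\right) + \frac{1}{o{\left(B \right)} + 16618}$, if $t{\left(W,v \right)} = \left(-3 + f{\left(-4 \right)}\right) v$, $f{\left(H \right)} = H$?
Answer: $- \frac{12875521889}{432137} \approx -29795.0$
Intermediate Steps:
$o{\left(q \right)} = \frac{69}{26}$ ($o{\left(q \right)} = 3 - - \frac{54}{-156} = 3 - \left(-54\right) \left(- \frac{1}{156}\right) = 3 - \frac{9}{26} = \frac{69}{26}$)
$t{\left(W,v \right)} = - 7 v$ ($t{\left(W,v \right)} = \left(-3 - 4\right) v = - 7 v$)
$\left(-30978 + t{\left(-2,\left(-1\right) 169 \right)}\right) + \frac{1}{o{\left(B \right)} + 16618} = \left(-30978 - 7 \left(\left(-1\right) 169\right)\right) + \frac{1}{\frac{69}{26} + 16618} = \left(-30978 - -1183\right) + \frac{1}{\frac{432137}{26}} = \left(-30978 + 1183\right) + \frac{26}{432137} = -29795 + \frac{26}{432137} = - \frac{12875521889}{432137}$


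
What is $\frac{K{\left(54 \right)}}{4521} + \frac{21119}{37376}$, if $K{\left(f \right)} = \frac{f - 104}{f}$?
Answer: $\frac{2576998573}{4562376192} \approx 0.56484$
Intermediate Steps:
$K{\left(f \right)} = \frac{-104 + f}{f}$
$\frac{K{\left(54 \right)}}{4521} + \frac{21119}{37376} = \frac{\frac{1}{54} \left(-104 + 54\right)}{4521} + \frac{21119}{37376} = \frac{1}{54} \left(-50\right) \frac{1}{4521} + 21119 \cdot \frac{1}{37376} = \left(- \frac{25}{27}\right) \frac{1}{4521} + \frac{21119}{37376} = - \frac{25}{122067} + \frac{21119}{37376} = \frac{2576998573}{4562376192}$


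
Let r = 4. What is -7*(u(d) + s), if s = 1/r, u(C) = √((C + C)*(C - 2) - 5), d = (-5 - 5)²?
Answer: -7/4 - 7*√19595 ≈ -981.63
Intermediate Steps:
d = 100 (d = (-10)² = 100)
u(C) = √(-5 + 2*C*(-2 + C)) (u(C) = √((2*C)*(-2 + C) - 5) = √(2*C*(-2 + C) - 5) = √(-5 + 2*C*(-2 + C)))
s = ¼ (s = 1/4 = ¼ ≈ 0.25000)
-7*(u(d) + s) = -7*(√(-5 - 4*100 + 2*100²) + ¼) = -7*(√(-5 - 400 + 2*10000) + ¼) = -7*(√(-5 - 400 + 20000) + ¼) = -7*(√19595 + ¼) = -7*(¼ + √19595) = -7/4 - 7*√19595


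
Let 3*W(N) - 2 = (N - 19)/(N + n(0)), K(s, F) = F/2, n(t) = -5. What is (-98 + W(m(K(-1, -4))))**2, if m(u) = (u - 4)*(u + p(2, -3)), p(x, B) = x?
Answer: 2076481/225 ≈ 9228.8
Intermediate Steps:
K(s, F) = F/2 (K(s, F) = F*(1/2) = F/2)
m(u) = (-4 + u)*(2 + u) (m(u) = (u - 4)*(u + 2) = (-4 + u)*(2 + u))
W(N) = 2/3 + (-19 + N)/(3*(-5 + N)) (W(N) = 2/3 + ((N - 19)/(N - 5))/3 = 2/3 + ((-19 + N)/(-5 + N))/3 = 2/3 + (-19 + N)/(3*(-5 + N)))
(-98 + W(m(K(-1, -4))))**2 = (-98 + (-29/3 + (-8 + ((1/2)*(-4))**2 - (-4)))/(-5 + (-8 + ((1/2)*(-4))**2 - (-4))))**2 = (-98 + (-29/3 + (-8 + (-2)**2 - 2*(-2)))/(-5 + (-8 + (-2)**2 - 2*(-2))))**2 = (-98 + (-29/3 + (-8 + 4 + 4))/(-5 + (-8 + 4 + 4)))**2 = (-98 + (-29/3 + 0)/(-5 + 0))**2 = (-98 - 29/3/(-5))**2 = (-98 - 1/5*(-29/3))**2 = (-98 + 29/15)**2 = (-1441/15)**2 = 2076481/225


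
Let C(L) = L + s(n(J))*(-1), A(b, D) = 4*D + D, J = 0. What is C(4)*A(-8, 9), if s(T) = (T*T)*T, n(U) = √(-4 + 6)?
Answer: 180 - 90*√2 ≈ 52.721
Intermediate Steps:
A(b, D) = 5*D
n(U) = √2
s(T) = T³ (s(T) = T²*T = T³)
C(L) = L - 2*√2 (C(L) = L + (√2)³*(-1) = L + (2*√2)*(-1) = L - 2*√2)
C(4)*A(-8, 9) = (4 - 2*√2)*(5*9) = (4 - 2*√2)*45 = 180 - 90*√2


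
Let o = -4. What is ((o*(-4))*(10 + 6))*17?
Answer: 4352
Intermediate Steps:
((o*(-4))*(10 + 6))*17 = ((-4*(-4))*(10 + 6))*17 = (16*16)*17 = 256*17 = 4352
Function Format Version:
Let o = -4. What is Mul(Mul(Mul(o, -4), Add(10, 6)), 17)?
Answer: 4352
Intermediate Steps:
Mul(Mul(Mul(o, -4), Add(10, 6)), 17) = Mul(Mul(Mul(-4, -4), Add(10, 6)), 17) = Mul(Mul(16, 16), 17) = Mul(256, 17) = 4352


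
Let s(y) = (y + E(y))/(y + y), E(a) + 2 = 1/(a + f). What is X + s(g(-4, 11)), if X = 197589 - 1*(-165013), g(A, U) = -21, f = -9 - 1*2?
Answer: 487337825/1344 ≈ 3.6260e+5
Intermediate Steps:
f = -11 (f = -9 - 2 = -11)
E(a) = -2 + 1/(-11 + a) (E(a) = -2 + 1/(a - 11) = -2 + 1/(-11 + a))
s(y) = (y + (23 - 2*y)/(-11 + y))/(2*y) (s(y) = (y + (23 - 2*y)/(-11 + y))/(y + y) = (y + (23 - 2*y)/(-11 + y))/((2*y)) = (y + (23 - 2*y)/(-11 + y))*(1/(2*y)) = (y + (23 - 2*y)/(-11 + y))/(2*y))
X = 362602 (X = 197589 + 165013 = 362602)
X + s(g(-4, 11)) = 362602 + (½)*(23 + (-21)² - 13*(-21))/(-21*(-11 - 21)) = 362602 + (½)*(-1/21)*(23 + 441 + 273)/(-32) = 362602 + (½)*(-1/21)*(-1/32)*737 = 362602 + 737/1344 = 487337825/1344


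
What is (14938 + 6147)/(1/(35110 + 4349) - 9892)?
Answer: -831993015/390328427 ≈ -2.1315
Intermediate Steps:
(14938 + 6147)/(1/(35110 + 4349) - 9892) = 21085/(1/39459 - 9892) = 21085/(-390328427/39459) = 21085*(-39459/390328427) = -831993015/390328427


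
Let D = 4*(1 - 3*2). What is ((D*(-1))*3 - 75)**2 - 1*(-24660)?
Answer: 24885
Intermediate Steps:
D = -20 (D = 4*(1 - 6) = 4*(-5) = -20)
((D*(-1))*3 - 75)**2 - 1*(-24660) = (-20*(-1)*3 - 75)**2 - 1*(-24660) = (20*3 - 75)**2 + 24660 = (60 - 75)**2 + 24660 = (-15)**2 + 24660 = 225 + 24660 = 24885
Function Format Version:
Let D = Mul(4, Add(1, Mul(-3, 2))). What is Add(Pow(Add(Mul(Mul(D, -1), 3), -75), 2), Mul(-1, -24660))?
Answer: 24885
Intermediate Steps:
D = -20 (D = Mul(4, Add(1, -6)) = Mul(4, -5) = -20)
Add(Pow(Add(Mul(Mul(D, -1), 3), -75), 2), Mul(-1, -24660)) = Add(Pow(Add(Mul(Mul(-20, -1), 3), -75), 2), Mul(-1, -24660)) = Add(Pow(Add(Mul(20, 3), -75), 2), 24660) = Add(Pow(Add(60, -75), 2), 24660) = Add(Pow(-15, 2), 24660) = Add(225, 24660) = 24885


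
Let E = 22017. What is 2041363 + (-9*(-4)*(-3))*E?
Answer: -336473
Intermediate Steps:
2041363 + (-9*(-4)*(-3))*E = 2041363 + (-9*(-4)*(-3))*22017 = 2041363 + (36*(-3))*22017 = 2041363 - 108*22017 = 2041363 - 2377836 = -336473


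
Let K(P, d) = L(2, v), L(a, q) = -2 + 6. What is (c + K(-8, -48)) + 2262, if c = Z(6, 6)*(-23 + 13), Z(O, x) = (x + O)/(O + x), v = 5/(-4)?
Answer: 2256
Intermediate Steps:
v = -5/4 (v = 5*(-¼) = -5/4 ≈ -1.2500)
L(a, q) = 4
K(P, d) = 4
Z(O, x) = 1 (Z(O, x) = (O + x)/(O + x) = 1)
c = -10 (c = 1*(-23 + 13) = 1*(-10) = -10)
(c + K(-8, -48)) + 2262 = (-10 + 4) + 2262 = -6 + 2262 = 2256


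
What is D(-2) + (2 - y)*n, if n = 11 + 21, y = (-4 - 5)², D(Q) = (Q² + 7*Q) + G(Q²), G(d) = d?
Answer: -2534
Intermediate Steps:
D(Q) = 2*Q² + 7*Q (D(Q) = (Q² + 7*Q) + Q² = 2*Q² + 7*Q)
y = 81 (y = (-9)² = 81)
n = 32
D(-2) + (2 - y)*n = -2*(7 + 2*(-2)) + (2 - 1*81)*32 = -2*(7 - 4) + (2 - 81)*32 = -2*3 - 79*32 = -6 - 2528 = -2534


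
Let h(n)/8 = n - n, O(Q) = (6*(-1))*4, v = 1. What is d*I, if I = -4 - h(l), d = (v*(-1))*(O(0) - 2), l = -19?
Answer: -104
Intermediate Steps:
O(Q) = -24 (O(Q) = -6*4 = -24)
h(n) = 0 (h(n) = 8*(n - n) = 8*0 = 0)
d = 26 (d = (1*(-1))*(-24 - 2) = -1*(-26) = 26)
I = -4 (I = -4 - 1*0 = -4 + 0 = -4)
d*I = 26*(-4) = -104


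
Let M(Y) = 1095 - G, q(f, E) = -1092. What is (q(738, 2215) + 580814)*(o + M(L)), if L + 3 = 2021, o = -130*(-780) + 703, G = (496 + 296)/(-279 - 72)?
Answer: 179482377140/3 ≈ 5.9827e+10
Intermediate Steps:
G = -88/39 (G = 792/(-351) = 792*(-1/351) = -88/39 ≈ -2.2564)
o = 102103 (o = 101400 + 703 = 102103)
L = 2018 (L = -3 + 2021 = 2018)
M(Y) = 42793/39 (M(Y) = 1095 - 1*(-88/39) = 1095 + 88/39 = 42793/39)
(q(738, 2215) + 580814)*(o + M(L)) = (-1092 + 580814)*(102103 + 42793/39) = 579722*(4024810/39) = 179482377140/3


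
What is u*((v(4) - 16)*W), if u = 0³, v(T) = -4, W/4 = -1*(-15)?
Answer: 0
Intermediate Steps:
W = 60 (W = 4*(-1*(-15)) = 4*15 = 60)
u = 0
u*((v(4) - 16)*W) = 0*((-4 - 16)*60) = 0*(-20*60) = 0*(-1200) = 0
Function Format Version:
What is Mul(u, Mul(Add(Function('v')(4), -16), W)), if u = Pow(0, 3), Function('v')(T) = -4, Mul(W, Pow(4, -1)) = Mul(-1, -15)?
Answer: 0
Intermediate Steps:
W = 60 (W = Mul(4, Mul(-1, -15)) = Mul(4, 15) = 60)
u = 0
Mul(u, Mul(Add(Function('v')(4), -16), W)) = Mul(0, Mul(Add(-4, -16), 60)) = Mul(0, Mul(-20, 60)) = Mul(0, -1200) = 0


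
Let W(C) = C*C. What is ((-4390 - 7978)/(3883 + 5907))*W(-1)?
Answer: -6184/4895 ≈ -1.2633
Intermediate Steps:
W(C) = C²
((-4390 - 7978)/(3883 + 5907))*W(-1) = ((-4390 - 7978)/(3883 + 5907))*(-1)² = -12368/9790*1 = -12368*1/9790*1 = -6184/4895*1 = -6184/4895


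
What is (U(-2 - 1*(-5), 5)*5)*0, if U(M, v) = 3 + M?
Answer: 0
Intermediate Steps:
(U(-2 - 1*(-5), 5)*5)*0 = ((3 + (-2 - 1*(-5)))*5)*0 = ((3 + (-2 + 5))*5)*0 = ((3 + 3)*5)*0 = (6*5)*0 = 30*0 = 0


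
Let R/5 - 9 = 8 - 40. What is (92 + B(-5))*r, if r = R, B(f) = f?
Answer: -10005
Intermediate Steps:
R = -115 (R = 45 + 5*(8 - 40) = 45 + 5*(-32) = 45 - 160 = -115)
r = -115
(92 + B(-5))*r = (92 - 5)*(-115) = 87*(-115) = -10005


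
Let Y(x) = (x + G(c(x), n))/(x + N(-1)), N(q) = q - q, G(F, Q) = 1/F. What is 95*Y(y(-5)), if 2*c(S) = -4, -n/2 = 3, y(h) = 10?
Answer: 361/4 ≈ 90.250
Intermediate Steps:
n = -6 (n = -2*3 = -6)
c(S) = -2 (c(S) = (½)*(-4) = -2)
N(q) = 0
Y(x) = (-½ + x)/x (Y(x) = (x + 1/(-2))/(x + 0) = (x - ½)/x = (-½ + x)/x)
95*Y(y(-5)) = 95*((-½ + 10)/10) = 95*((⅒)*(19/2)) = 95*(19/20) = 361/4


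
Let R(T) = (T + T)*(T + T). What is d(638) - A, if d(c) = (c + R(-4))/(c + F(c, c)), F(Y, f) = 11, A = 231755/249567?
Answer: 24787039/161968983 ≈ 0.15304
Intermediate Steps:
R(T) = 4*T² (R(T) = (2*T)*(2*T) = 4*T²)
A = 231755/249567 (A = 231755*(1/249567) = 231755/249567 ≈ 0.92863)
d(c) = (64 + c)/(11 + c) (d(c) = (c + 4*(-4)²)/(c + 11) = (c + 4*16)/(11 + c) = (c + 64)/(11 + c) = (64 + c)/(11 + c))
d(638) - A = (64 + 638)/(11 + 638) - 1*231755/249567 = 702/649 - 231755/249567 = 24787039/161968983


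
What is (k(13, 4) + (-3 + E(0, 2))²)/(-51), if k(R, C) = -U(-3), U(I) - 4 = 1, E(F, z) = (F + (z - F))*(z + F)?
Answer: 4/51 ≈ 0.078431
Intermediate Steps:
E(F, z) = z*(F + z)
U(I) = 5 (U(I) = 4 + 1 = 5)
k(R, C) = -5 (k(R, C) = -1*5 = -5)
(k(13, 4) + (-3 + E(0, 2))²)/(-51) = (-5 + (-3 + 2*(0 + 2))²)/(-51) = -(-5 + (-3 + 2*2)²)/51 = -(-5 + (-3 + 4)²)/51 = -(-5 + 1²)/51 = -(-5 + 1)/51 = -1/51*(-4) = 4/51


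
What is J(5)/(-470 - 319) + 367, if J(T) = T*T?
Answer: 289538/789 ≈ 366.97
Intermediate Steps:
J(T) = T²
J(5)/(-470 - 319) + 367 = 5²/(-470 - 319) + 367 = 25/(-789) + 367 = 25*(-1/789) + 367 = -25/789 + 367 = 289538/789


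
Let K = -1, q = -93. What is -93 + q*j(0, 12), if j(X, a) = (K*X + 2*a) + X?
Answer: -2325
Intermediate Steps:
j(X, a) = 2*a (j(X, a) = (-X + 2*a) + X = 2*a)
-93 + q*j(0, 12) = -93 - 186*12 = -93 - 93*24 = -93 - 2232 = -2325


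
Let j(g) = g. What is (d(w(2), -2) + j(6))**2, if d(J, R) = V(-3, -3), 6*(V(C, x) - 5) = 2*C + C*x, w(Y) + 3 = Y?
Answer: 529/4 ≈ 132.25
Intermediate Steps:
w(Y) = -3 + Y
V(C, x) = 5 + C/3 + C*x/6 (V(C, x) = 5 + (2*C + C*x)/6 = 5 + (C/3 + C*x/6) = 5 + C/3 + C*x/6)
d(J, R) = 11/2 (d(J, R) = 5 + (1/3)*(-3) + (1/6)*(-3)*(-3) = 5 - 1 + 3/2 = 11/2)
(d(w(2), -2) + j(6))**2 = (11/2 + 6)**2 = (23/2)**2 = 529/4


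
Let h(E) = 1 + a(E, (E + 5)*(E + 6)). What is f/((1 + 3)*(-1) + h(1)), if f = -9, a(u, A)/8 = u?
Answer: -9/5 ≈ -1.8000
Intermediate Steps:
a(u, A) = 8*u
h(E) = 1 + 8*E
f/((1 + 3)*(-1) + h(1)) = -9/((1 + 3)*(-1) + (1 + 8*1)) = -9/(4*(-1) + (1 + 8)) = -9/(-4 + 9) = -9/5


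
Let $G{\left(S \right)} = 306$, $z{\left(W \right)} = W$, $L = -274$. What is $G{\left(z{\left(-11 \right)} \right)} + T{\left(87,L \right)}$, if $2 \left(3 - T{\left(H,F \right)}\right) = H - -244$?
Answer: $\frac{287}{2} \approx 143.5$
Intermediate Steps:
$T{\left(H,F \right)} = -119 - \frac{H}{2}$ ($T{\left(H,F \right)} = 3 - \frac{H - -244}{2} = 3 - \frac{H + 244}{2} = 3 - \frac{244 + H}{2} = 3 - \left(122 + \frac{H}{2}\right) = -119 - \frac{H}{2}$)
$G{\left(z{\left(-11 \right)} \right)} + T{\left(87,L \right)} = 306 - \frac{325}{2} = \frac{287}{2}$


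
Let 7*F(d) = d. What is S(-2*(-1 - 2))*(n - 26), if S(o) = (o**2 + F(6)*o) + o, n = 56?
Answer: 9900/7 ≈ 1414.3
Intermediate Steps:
F(d) = d/7
S(o) = o**2 + 13*o/7 (S(o) = (o**2 + ((1/7)*6)*o) + o = (o**2 + 6*o/7) + o = o**2 + 13*o/7)
S(-2*(-1 - 2))*(n - 26) = ((-2*(-1 - 2))*(13 + 7*(-2*(-1 - 2)))/7)*(56 - 26) = ((-2*(-3))*(13 + 7*(-2*(-3)))/7)*30 = ((1/7)*6*(13 + 7*6))*30 = ((1/7)*6*(13 + 42))*30 = ((1/7)*6*55)*30 = (330/7)*30 = 9900/7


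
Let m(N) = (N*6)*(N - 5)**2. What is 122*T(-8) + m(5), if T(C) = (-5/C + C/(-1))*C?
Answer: -8418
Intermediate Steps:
T(C) = C*(-C - 5/C) (T(C) = (-5/C + C*(-1))*C = (-5/C - C)*C = (-C - 5/C)*C = C*(-C - 5/C))
m(N) = 6*N*(-5 + N)**2 (m(N) = (6*N)*(-5 + N)**2 = 6*N*(-5 + N)**2)
122*T(-8) + m(5) = 122*(-5 - 1*(-8)**2) + 6*5*(-5 + 5)**2 = 122*(-5 - 1*64) + 6*5*0**2 = 122*(-5 - 64) + 6*5*0 = 122*(-69) + 0 = -8418 + 0 = -8418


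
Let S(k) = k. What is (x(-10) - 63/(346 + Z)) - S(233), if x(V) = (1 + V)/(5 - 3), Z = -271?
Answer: -11917/50 ≈ -238.34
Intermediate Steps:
x(V) = ½ + V/2 (x(V) = (1 + V)/2 = (1 + V)*(½) = ½ + V/2)
(x(-10) - 63/(346 + Z)) - S(233) = ((½ + (½)*(-10)) - 63/(346 - 271)) - 1*233 = ((½ - 5) - 63/75) - 233 = (-9/2 + (1/75)*(-63)) - 233 = (-9/2 - 21/25) - 233 = -267/50 - 233 = -11917/50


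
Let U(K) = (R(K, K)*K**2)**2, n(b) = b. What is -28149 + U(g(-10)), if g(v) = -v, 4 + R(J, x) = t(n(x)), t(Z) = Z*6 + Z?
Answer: 43531851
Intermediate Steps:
t(Z) = 7*Z (t(Z) = 6*Z + Z = 7*Z)
R(J, x) = -4 + 7*x
U(K) = K**4*(-4 + 7*K)**2 (U(K) = ((-4 + 7*K)*K**2)**2 = (K**2*(-4 + 7*K))**2 = K**4*(-4 + 7*K)**2)
-28149 + U(g(-10)) = -28149 + (-1*(-10))**4*(-4 + 7*(-1*(-10)))**2 = -28149 + 10**4*(-4 + 7*10)**2 = -28149 + 10000*(-4 + 70)**2 = -28149 + 10000*66**2 = -28149 + 10000*4356 = -28149 + 43560000 = 43531851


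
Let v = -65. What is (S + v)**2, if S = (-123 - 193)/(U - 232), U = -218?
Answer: 209294089/50625 ≈ 4134.2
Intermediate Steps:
S = 158/225 (S = (-123 - 193)/(-218 - 232) = -316/(-450) = -316*(-1/450) = 158/225 ≈ 0.70222)
(S + v)**2 = (158/225 - 65)**2 = (-14467/225)**2 = 209294089/50625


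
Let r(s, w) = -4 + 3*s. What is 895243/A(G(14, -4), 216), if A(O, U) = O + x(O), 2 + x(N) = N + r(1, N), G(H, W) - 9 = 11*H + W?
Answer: 895243/315 ≈ 2842.0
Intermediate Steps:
G(H, W) = 9 + W + 11*H (G(H, W) = 9 + (11*H + W) = 9 + (W + 11*H) = 9 + W + 11*H)
x(N) = -3 + N (x(N) = -2 + (N + (-4 + 3*1)) = -2 + (N + (-4 + 3)) = -2 + (N - 1) = -2 + (-1 + N) = -3 + N)
A(O, U) = -3 + 2*O (A(O, U) = O + (-3 + O) = -3 + 2*O)
895243/A(G(14, -4), 216) = 895243/(-3 + 2*(9 - 4 + 11*14)) = 895243/(-3 + 2*(9 - 4 + 154)) = 895243/(-3 + 2*159) = 895243/(-3 + 318) = 895243/315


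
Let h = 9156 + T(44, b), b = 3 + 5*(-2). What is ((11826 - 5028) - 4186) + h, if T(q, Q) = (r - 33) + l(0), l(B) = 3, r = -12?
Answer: 11726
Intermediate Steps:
b = -7 (b = 3 - 10 = -7)
T(q, Q) = -42 (T(q, Q) = (-12 - 33) + 3 = -45 + 3 = -42)
h = 9114 (h = 9156 - 42 = 9114)
((11826 - 5028) - 4186) + h = ((11826 - 5028) - 4186) + 9114 = (6798 - 4186) + 9114 = 2612 + 9114 = 11726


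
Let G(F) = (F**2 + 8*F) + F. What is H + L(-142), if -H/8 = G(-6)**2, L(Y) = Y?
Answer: -2734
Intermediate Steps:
G(F) = F**2 + 9*F
H = -2592 (H = -8*36*(9 - 6)**2 = -8*(-6*3)**2 = -8*(-18)**2 = -8*324 = -2592)
H + L(-142) = -2592 - 142 = -2734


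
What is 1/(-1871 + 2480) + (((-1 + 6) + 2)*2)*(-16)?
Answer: -136415/609 ≈ -224.00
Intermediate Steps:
1/(-1871 + 2480) + (((-1 + 6) + 2)*2)*(-16) = 1/609 + ((5 + 2)*2)*(-16) = 1/609 + (7*2)*(-16) = 1/609 + 14*(-16) = 1/609 - 224 = -136415/609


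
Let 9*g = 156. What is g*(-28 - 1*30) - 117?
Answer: -3367/3 ≈ -1122.3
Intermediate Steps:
g = 52/3 (g = (⅑)*156 = 52/3 ≈ 17.333)
g*(-28 - 1*30) - 117 = 52*(-28 - 1*30)/3 - 117 = 52*(-28 - 30)/3 - 117 = (52/3)*(-58) - 117 = -3016/3 - 117 = -3367/3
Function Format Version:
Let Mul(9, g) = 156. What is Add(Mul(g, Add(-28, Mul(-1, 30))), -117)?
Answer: Rational(-3367, 3) ≈ -1122.3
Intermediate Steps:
g = Rational(52, 3) (g = Mul(Rational(1, 9), 156) = Rational(52, 3) ≈ 17.333)
Add(Mul(g, Add(-28, Mul(-1, 30))), -117) = Add(Mul(Rational(52, 3), Add(-28, Mul(-1, 30))), -117) = Add(Mul(Rational(52, 3), Add(-28, -30)), -117) = Add(Mul(Rational(52, 3), -58), -117) = Add(Rational(-3016, 3), -117) = Rational(-3367, 3)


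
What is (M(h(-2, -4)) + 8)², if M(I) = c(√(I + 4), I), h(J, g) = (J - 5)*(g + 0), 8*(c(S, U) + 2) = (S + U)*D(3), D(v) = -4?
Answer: 72 + 32*√2 ≈ 117.25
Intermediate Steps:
c(S, U) = -2 - S/2 - U/2 (c(S, U) = -2 + ((S + U)*(-4))/8 = -2 + (-4*S - 4*U)/8 = -2 + (-S/2 - U/2) = -2 - S/2 - U/2)
h(J, g) = g*(-5 + J) (h(J, g) = (-5 + J)*g = g*(-5 + J))
M(I) = -2 - I/2 - √(4 + I)/2 (M(I) = -2 - √(I + 4)/2 - I/2 = -2 - √(4 + I)/2 - I/2 = -2 - I/2 - √(4 + I)/2)
(M(h(-2, -4)) + 8)² = ((-2 - (-2)*(-5 - 2) - √(4 - 4*(-5 - 2))/2) + 8)² = ((-2 - (-2)*(-7) - √(4 - 4*(-7))/2) + 8)² = ((-2 - ½*28 - √(4 + 28)/2) + 8)² = ((-2 - 14 - 2*√2) + 8)² = ((-16 - 2*√2) + 8)² = (-8 - 2*√2)²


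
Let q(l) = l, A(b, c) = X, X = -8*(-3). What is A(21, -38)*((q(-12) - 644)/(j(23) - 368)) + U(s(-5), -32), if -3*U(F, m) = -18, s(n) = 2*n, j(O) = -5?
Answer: 17982/373 ≈ 48.209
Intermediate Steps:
X = 24
A(b, c) = 24
U(F, m) = 6 (U(F, m) = -⅓*(-18) = 6)
A(21, -38)*((q(-12) - 644)/(j(23) - 368)) + U(s(-5), -32) = 24*((-12 - 644)/(-5 - 368)) + 6 = 24*(-656/(-373)) + 6 = 24*(-656*(-1/373)) + 6 = 24*(656/373) + 6 = 15744/373 + 6 = 17982/373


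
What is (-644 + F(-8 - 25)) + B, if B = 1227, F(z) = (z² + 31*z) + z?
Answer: 616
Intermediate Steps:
F(z) = z² + 32*z
(-644 + F(-8 - 25)) + B = (-644 + (-8 - 25)*(32 + (-8 - 25))) + 1227 = (-644 - 33*(32 - 33)) + 1227 = (-644 - 33*(-1)) + 1227 = (-644 + 33) + 1227 = -611 + 1227 = 616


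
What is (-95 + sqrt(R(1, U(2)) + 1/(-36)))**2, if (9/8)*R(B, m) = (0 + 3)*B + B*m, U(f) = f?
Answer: (570 - sqrt(159))**2/36 ≈ 8630.1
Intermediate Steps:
R(B, m) = 8*B/3 + 8*B*m/9 (R(B, m) = 8*((0 + 3)*B + B*m)/9 = 8*(3*B + B*m)/9 = 8*B/3 + 8*B*m/9)
(-95 + sqrt(R(1, U(2)) + 1/(-36)))**2 = (-95 + sqrt((8/9)*1*(3 + 2) + 1/(-36)))**2 = (-95 + sqrt((8/9)*1*5 - 1/36))**2 = (-95 + sqrt(40/9 - 1/36))**2 = (-95 + sqrt(53/12))**2 = (-95 + sqrt(159)/6)**2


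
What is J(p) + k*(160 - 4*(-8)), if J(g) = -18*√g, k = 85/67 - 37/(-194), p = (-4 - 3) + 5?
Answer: 1821024/6499 - 18*I*√2 ≈ 280.2 - 25.456*I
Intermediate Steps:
p = -2 (p = -7 + 5 = -2)
k = 18969/12998 (k = 85*(1/67) - 37*(-1/194) = 85/67 + 37/194 = 18969/12998 ≈ 1.4594)
J(p) + k*(160 - 4*(-8)) = -18*I*√2 + 18969*(160 - 4*(-8))/12998 = -18*I*√2 + 18969*(160 + 32)/12998 = -18*I*√2 + (18969/12998)*192 = -18*I*√2 + 1821024/6499 = 1821024/6499 - 18*I*√2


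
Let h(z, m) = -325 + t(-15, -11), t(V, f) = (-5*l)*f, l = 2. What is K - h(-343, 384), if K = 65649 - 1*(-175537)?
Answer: 241401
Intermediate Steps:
K = 241186 (K = 65649 + 175537 = 241186)
t(V, f) = -10*f (t(V, f) = (-5*2)*f = -10*f)
h(z, m) = -215 (h(z, m) = -325 - 10*(-11) = -325 + 110 = -215)
K - h(-343, 384) = 241186 - 1*(-215) = 241186 + 215 = 241401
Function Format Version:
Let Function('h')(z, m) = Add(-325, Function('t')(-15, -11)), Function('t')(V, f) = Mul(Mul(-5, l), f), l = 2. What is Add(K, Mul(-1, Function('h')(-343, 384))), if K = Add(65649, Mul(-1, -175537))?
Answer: 241401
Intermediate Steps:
K = 241186 (K = Add(65649, 175537) = 241186)
Function('t')(V, f) = Mul(-10, f) (Function('t')(V, f) = Mul(Mul(-5, 2), f) = Mul(-10, f))
Function('h')(z, m) = -215 (Function('h')(z, m) = Add(-325, Mul(-10, -11)) = Add(-325, 110) = -215)
Add(K, Mul(-1, Function('h')(-343, 384))) = Add(241186, Mul(-1, -215)) = Add(241186, 215) = 241401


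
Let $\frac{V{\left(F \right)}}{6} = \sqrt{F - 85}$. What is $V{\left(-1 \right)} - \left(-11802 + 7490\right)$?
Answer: $4312 + 6 i \sqrt{86} \approx 4312.0 + 55.642 i$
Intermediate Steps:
$V{\left(F \right)} = 6 \sqrt{-85 + F}$ ($V{\left(F \right)} = 6 \sqrt{F - 85} = 6 \sqrt{-85 + F}$)
$V{\left(-1 \right)} - \left(-11802 + 7490\right) = 6 \sqrt{-85 - 1} - \left(-11802 + 7490\right) = 6 \sqrt{-86} - -4312 = 6 i \sqrt{86} + 4312 = 4312 + 6 i \sqrt{86}$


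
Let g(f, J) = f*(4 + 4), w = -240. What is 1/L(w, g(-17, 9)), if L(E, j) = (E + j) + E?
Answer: -1/616 ≈ -0.0016234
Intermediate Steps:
g(f, J) = 8*f (g(f, J) = f*8 = 8*f)
L(E, j) = j + 2*E
1/L(w, g(-17, 9)) = 1/(8*(-17) + 2*(-240)) = 1/(-136 - 480) = 1/(-616) = -1/616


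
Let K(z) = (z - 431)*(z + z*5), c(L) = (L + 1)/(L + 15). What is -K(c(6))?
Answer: 2584/3 ≈ 861.33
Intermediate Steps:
c(L) = (1 + L)/(15 + L)
K(z) = 6*z*(-431 + z) (K(z) = (-431 + z)*(z + 5*z) = (-431 + z)*(6*z) = 6*z*(-431 + z))
-K(c(6)) = -6*(1 + 6)/(15 + 6)*(-431 + (1 + 6)/(15 + 6)) = -6*7/21*(-431 + 7/21) = -6*(1/21)*7*(-431 + (1/21)*7) = -6*(-431 + ⅓)/3 = -6*(-1292)/(3*3) = -1*(-2584/3) = 2584/3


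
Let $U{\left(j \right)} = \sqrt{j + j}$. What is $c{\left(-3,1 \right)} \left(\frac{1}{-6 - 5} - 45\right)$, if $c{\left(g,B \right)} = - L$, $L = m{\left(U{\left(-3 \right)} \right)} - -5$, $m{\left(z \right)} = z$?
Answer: $\frac{2480}{11} + \frac{496 i \sqrt{6}}{11} \approx 225.45 + 110.45 i$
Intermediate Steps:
$U{\left(j \right)} = \sqrt{2} \sqrt{j}$ ($U{\left(j \right)} = \sqrt{2 j} = \sqrt{2} \sqrt{j}$)
$L = 5 + i \sqrt{6}$ ($L = \sqrt{2} \sqrt{-3} - -5 = \sqrt{2} i \sqrt{3} + 5 = i \sqrt{6} + 5 = 5 + i \sqrt{6} \approx 5.0 + 2.4495 i$)
$c{\left(g,B \right)} = -5 - i \sqrt{6}$ ($c{\left(g,B \right)} = - (5 + i \sqrt{6}) = -5 - i \sqrt{6}$)
$c{\left(-3,1 \right)} \left(\frac{1}{-6 - 5} - 45\right) = \left(-5 - i \sqrt{6}\right) \left(\frac{1}{-6 - 5} - 45\right) = \left(-5 - i \sqrt{6}\right) \left(\frac{1}{-11} - 45\right) = \left(-5 - i \sqrt{6}\right) \left(- \frac{1}{11} - 45\right) = \left(-5 - i \sqrt{6}\right) \left(- \frac{496}{11}\right) = \frac{2480}{11} + \frac{496 i \sqrt{6}}{11}$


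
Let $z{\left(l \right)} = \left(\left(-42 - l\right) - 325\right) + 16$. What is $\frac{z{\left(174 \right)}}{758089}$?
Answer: $- \frac{525}{758089} \approx -0.00069253$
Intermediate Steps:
$z{\left(l \right)} = -351 - l$ ($z{\left(l \right)} = \left(-367 - l\right) + 16 = -351 - l$)
$\frac{z{\left(174 \right)}}{758089} = \frac{-351 - 174}{758089} = \left(-351 - 174\right) \frac{1}{758089} = \left(-525\right) \frac{1}{758089} = - \frac{525}{758089}$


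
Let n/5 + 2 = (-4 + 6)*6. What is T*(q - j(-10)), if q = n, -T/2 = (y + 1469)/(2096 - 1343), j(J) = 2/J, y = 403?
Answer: -1248/5 ≈ -249.60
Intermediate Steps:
T = -1248/251 (T = -2*(403 + 1469)/(2096 - 1343) = -3744/753 = -2*624/251 = -1248/251 ≈ -4.9721)
n = 50 (n = -10 + 5*((-4 + 6)*6) = -10 + 5*(2*6) = -10 + 5*12 = -10 + 60 = 50)
q = 50
T*(q - j(-10)) = -1248*(50 - 2/(-10))/251 = -1248*(50 - 2*(-1)/10)/251 = -1248*(50 - 1*(-⅕))/251 = -1248*(50 + ⅕)/251 = -1248/251*251/5 = -1248/5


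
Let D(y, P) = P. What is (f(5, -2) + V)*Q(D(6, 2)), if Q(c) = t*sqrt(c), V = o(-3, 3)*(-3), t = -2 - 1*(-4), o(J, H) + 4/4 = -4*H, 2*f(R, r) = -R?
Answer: 73*sqrt(2) ≈ 103.24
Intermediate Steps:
f(R, r) = -R/2 (f(R, r) = (-R)/2 = -R/2)
o(J, H) = -1 - 4*H
t = 2 (t = -2 + 4 = 2)
V = 39 (V = (-1 - 4*3)*(-3) = (-1 - 12)*(-3) = -13*(-3) = 39)
Q(c) = 2*sqrt(c)
(f(5, -2) + V)*Q(D(6, 2)) = (-1/2*5 + 39)*(2*sqrt(2)) = (-5/2 + 39)*(2*sqrt(2)) = 73*(2*sqrt(2))/2 = 73*sqrt(2)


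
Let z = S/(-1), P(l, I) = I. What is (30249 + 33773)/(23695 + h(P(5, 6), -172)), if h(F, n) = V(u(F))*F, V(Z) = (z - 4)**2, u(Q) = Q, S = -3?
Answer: 64022/23701 ≈ 2.7012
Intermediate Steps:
z = 3 (z = -3/(-1) = -3*(-1) = 3)
V(Z) = 1 (V(Z) = (3 - 4)**2 = (-1)**2 = 1)
h(F, n) = F (h(F, n) = 1*F = F)
(30249 + 33773)/(23695 + h(P(5, 6), -172)) = (30249 + 33773)/(23695 + 6) = 64022/23701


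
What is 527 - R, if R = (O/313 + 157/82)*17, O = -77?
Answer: 12797923/25666 ≈ 498.63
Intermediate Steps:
R = 728059/25666 (R = (-77/313 + 157/82)*17 = (42827/25666)*17 = 728059/25666 ≈ 28.367)
527 - R = 527 - 1*728059/25666 = 527 - 728059/25666 = 12797923/25666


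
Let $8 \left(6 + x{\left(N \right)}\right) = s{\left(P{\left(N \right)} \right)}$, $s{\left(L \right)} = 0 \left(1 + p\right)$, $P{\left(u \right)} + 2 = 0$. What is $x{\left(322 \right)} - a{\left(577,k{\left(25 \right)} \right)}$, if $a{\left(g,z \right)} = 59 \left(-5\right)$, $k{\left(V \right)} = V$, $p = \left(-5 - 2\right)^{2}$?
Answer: $289$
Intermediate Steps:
$P{\left(u \right)} = -2$ ($P{\left(u \right)} = -2 + 0 = -2$)
$p = 49$ ($p = \left(-7\right)^{2} = 49$)
$a{\left(g,z \right)} = -295$
$s{\left(L \right)} = 0$ ($s{\left(L \right)} = 0 \left(1 + 49\right) = 0 \cdot 50 = 0$)
$x{\left(N \right)} = -6$ ($x{\left(N \right)} = -6 + \frac{1}{8} \cdot 0 = -6 + 0 = -6$)
$x{\left(322 \right)} - a{\left(577,k{\left(25 \right)} \right)} = -6 - -295 = -6 + 295 = 289$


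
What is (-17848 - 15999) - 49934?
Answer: -83781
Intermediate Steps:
(-17848 - 15999) - 49934 = -33847 - 49934 = -83781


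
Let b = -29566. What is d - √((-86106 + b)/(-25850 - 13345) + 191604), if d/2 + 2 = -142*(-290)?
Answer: 82356 - 2*√8176550009615/13065 ≈ 81918.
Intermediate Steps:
d = 82356 (d = -4 + 2*(-142*(-290)) = -4 + 2*41180 = -4 + 82360 = 82356)
d - √((-86106 + b)/(-25850 - 13345) + 191604) = 82356 - √((-86106 - 29566)/(-25850 - 13345) + 191604) = 82356 - √(-115672/(-39195) + 191604) = 82356 - √(-115672*(-1/39195) + 191604) = 82356 - √(115672/39195 + 191604) = 82356 - √(7510034452/39195) = 82356 - 2*√8176550009615/13065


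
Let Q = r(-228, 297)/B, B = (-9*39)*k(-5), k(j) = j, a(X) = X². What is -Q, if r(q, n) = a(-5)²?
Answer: -125/351 ≈ -0.35613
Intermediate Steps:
B = 1755 (B = -9*39*(-5) = -351*(-5) = 1755)
r(q, n) = 625 (r(q, n) = ((-5)²)² = 25² = 625)
Q = 125/351 (Q = 625/1755 = 625*(1/1755) = 125/351 ≈ 0.35613)
-Q = -1*125/351 = -125/351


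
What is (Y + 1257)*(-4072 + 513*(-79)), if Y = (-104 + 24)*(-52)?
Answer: -241592783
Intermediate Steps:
Y = 4160 (Y = -80*(-52) = 4160)
(Y + 1257)*(-4072 + 513*(-79)) = (4160 + 1257)*(-4072 + 513*(-79)) = 5417*(-4072 - 40527) = 5417*(-44599) = -241592783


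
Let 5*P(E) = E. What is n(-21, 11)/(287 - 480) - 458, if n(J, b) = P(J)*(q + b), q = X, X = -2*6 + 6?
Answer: -88373/193 ≈ -457.89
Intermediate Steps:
X = -6 (X = -12 + 6 = -6)
P(E) = E/5
q = -6
n(J, b) = J*(-6 + b)/5 (n(J, b) = (J/5)*(-6 + b) = J*(-6 + b)/5)
n(-21, 11)/(287 - 480) - 458 = ((⅕)*(-21)*(-6 + 11))/(287 - 480) - 458 = ((⅕)*(-21)*5)/(-193) - 458 = -1/193*(-21) - 458 = 21/193 - 458 = -88373/193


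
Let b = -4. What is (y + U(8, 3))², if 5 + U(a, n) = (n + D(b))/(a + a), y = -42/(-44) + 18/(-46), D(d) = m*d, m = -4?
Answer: 173001409/16386304 ≈ 10.558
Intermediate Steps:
D(d) = -4*d
y = 285/506 (y = -42*(-1/44) + 18*(-1/46) = 21/22 - 9/23 = 285/506 ≈ 0.56324)
U(a, n) = -5 + (16 + n)/(2*a) (U(a, n) = -5 + (n - 4*(-4))/(a + a) = -5 + (n + 16)/((2*a)) = -5 + (16 + n)*(1/(2*a)) = -5 + (16 + n)/(2*a))
(y + U(8, 3))² = (285/506 + (½)*(16 + 3 - 10*8)/8)² = (285/506 + (½)*(⅛)*(16 + 3 - 80))² = (285/506 + (½)*(⅛)*(-61))² = (285/506 - 61/16)² = (-13153/4048)² = 173001409/16386304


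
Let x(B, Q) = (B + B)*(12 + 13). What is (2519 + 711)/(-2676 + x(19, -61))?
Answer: -1615/863 ≈ -1.8714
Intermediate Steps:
x(B, Q) = 50*B (x(B, Q) = (2*B)*25 = 50*B)
(2519 + 711)/(-2676 + x(19, -61)) = (2519 + 711)/(-2676 + 50*19) = 3230/(-2676 + 950) = 3230/(-1726) = 3230*(-1/1726) = -1615/863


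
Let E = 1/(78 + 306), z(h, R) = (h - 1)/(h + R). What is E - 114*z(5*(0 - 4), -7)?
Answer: -11349/128 ≈ -88.664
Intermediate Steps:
z(h, R) = (-1 + h)/(R + h)
E = 1/384 ≈ 0.0026042
E - 114*z(5*(0 - 4), -7) = 1/384 - 114*(-1 + 5*(0 - 4))/(-7 + 5*(0 - 4)) = 1/384 - 114*(-1 + 5*(-4))/(-7 + 5*(-4)) = 1/384 - 114*(-1 - 20)/(-7 - 20) = 1/384 - 114*(-21)/(-27) = 1/384 - (-38)*(-21)/9 = 1/384 - 114*7/9 = 1/384 - 266/3 = -11349/128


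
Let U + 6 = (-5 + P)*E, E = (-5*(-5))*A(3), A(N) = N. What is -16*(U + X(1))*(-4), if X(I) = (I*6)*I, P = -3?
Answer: -38400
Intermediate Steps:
X(I) = 6*I**2 (X(I) = (6*I)*I = 6*I**2)
E = 75 (E = -5*(-5)*3 = 25*3 = 75)
U = -606 (U = -6 + (-5 - 3)*75 = -6 - 8*75 = -6 - 600 = -606)
-16*(U + X(1))*(-4) = -16*(-606 + 6*1**2)*(-4) = -16*(-606 + 6*1)*(-4) = -16*(-606 + 6)*(-4) = -16*(-600)*(-4) = 9600*(-4) = -38400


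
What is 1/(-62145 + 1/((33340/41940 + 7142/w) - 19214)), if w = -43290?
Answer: -96898500898/6021757343349495 ≈ -1.6091e-5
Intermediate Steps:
1/(-62145 + 1/((33340/41940 + 7142/w) - 19214)) = 1/(-62145 + 1/((33340/41940 + 7142/(-43290)) - 19214)) = 1/(-62145 + 1/((33340*(1/41940) + 7142*(-1/43290)) - 19214)) = 1/(-62145 + 1/((1667/2097 - 3571/21645) - 19214)) = 1/(-62145 + 1/(3177092/5043285 - 19214)) = 1/(-62145 + 1/(-96898500898/5043285)) = 1/(-62145 - 5043285/96898500898) = 1/(-6021757343349495/96898500898) = -96898500898/6021757343349495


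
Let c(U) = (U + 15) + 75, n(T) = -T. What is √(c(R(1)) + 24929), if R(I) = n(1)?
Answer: √25018 ≈ 158.17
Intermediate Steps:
R(I) = -1 (R(I) = -1*1 = -1)
c(U) = 90 + U (c(U) = (15 + U) + 75 = 90 + U)
√(c(R(1)) + 24929) = √((90 - 1) + 24929) = √(89 + 24929) = √25018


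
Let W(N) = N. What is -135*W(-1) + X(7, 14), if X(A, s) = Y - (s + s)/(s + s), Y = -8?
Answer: 126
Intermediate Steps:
X(A, s) = -9 (X(A, s) = -8 - (s + s)/(s + s) = -8 - 2*s/(2*s) = -8 - 2*s*1/(2*s) = -8 - 1*1 = -8 - 1 = -9)
-135*W(-1) + X(7, 14) = -135*(-1) - 9 = 135 - 9 = 126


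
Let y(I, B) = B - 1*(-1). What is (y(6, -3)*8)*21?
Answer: -336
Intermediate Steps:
y(I, B) = 1 + B (y(I, B) = B + 1 = 1 + B)
(y(6, -3)*8)*21 = ((1 - 3)*8)*21 = -2*8*21 = -16*21 = -336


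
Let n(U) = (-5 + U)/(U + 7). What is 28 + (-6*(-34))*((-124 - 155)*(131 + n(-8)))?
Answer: -8195876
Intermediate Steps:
n(U) = (-5 + U)/(7 + U)
28 + (-6*(-34))*((-124 - 155)*(131 + n(-8))) = 28 + (-6*(-34))*((-124 - 155)*(131 + (-5 - 8)/(7 - 8))) = 28 + 204*(-279*(131 - 13/(-1))) = 28 + 204*(-279*(131 - 1*(-13))) = 28 + 204*(-279*(131 + 13)) = 28 + 204*(-279*144) = 28 + 204*(-40176) = 28 - 8195904 = -8195876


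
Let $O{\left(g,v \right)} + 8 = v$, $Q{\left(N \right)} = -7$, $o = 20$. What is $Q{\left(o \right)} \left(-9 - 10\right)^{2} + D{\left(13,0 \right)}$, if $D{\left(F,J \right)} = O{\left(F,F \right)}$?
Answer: $-2522$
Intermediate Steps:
$O{\left(g,v \right)} = -8 + v$
$D{\left(F,J \right)} = -8 + F$
$Q{\left(o \right)} \left(-9 - 10\right)^{2} + D{\left(13,0 \right)} = - 7 \left(-9 - 10\right)^{2} + \left(-8 + 13\right) = - 7 \left(-19\right)^{2} + 5 = \left(-7\right) 361 + 5 = -2527 + 5 = -2522$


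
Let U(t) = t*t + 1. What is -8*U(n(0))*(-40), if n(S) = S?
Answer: 320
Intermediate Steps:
U(t) = 1 + t**2 (U(t) = t**2 + 1 = 1 + t**2)
-8*U(n(0))*(-40) = -8*(1 + 0**2)*(-40) = -8*(1 + 0)*(-40) = -8*1*(-40) = -8*(-40) = 320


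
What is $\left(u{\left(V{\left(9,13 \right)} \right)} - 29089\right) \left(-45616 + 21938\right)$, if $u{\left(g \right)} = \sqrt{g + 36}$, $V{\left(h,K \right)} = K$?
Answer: $688603596$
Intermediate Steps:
$u{\left(g \right)} = \sqrt{36 + g}$
$\left(u{\left(V{\left(9,13 \right)} \right)} - 29089\right) \left(-45616 + 21938\right) = \left(\sqrt{36 + 13} - 29089\right) \left(-45616 + 21938\right) = \left(\sqrt{49} - 29089\right) \left(-23678\right) = \left(7 - 29089\right) \left(-23678\right) = \left(-29082\right) \left(-23678\right) = 688603596$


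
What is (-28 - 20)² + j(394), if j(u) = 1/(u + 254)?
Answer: 1492993/648 ≈ 2304.0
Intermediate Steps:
j(u) = 1/(254 + u)
(-28 - 20)² + j(394) = (-28 - 20)² + 1/(254 + 394) = (-48)² + 1/648 = 2304 + 1/648 = 1492993/648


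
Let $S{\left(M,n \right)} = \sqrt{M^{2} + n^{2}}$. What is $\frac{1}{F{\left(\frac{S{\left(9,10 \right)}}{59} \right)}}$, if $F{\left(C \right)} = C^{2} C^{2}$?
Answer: $\frac{12117361}{32761} \approx 369.87$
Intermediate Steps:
$F{\left(C \right)} = C^{4}$
$\frac{1}{F{\left(\frac{S{\left(9,10 \right)}}{59} \right)}} = \frac{1}{\left(\frac{\sqrt{9^{2} + 10^{2}}}{59}\right)^{4}} = \frac{1}{\left(\sqrt{81 + 100} \cdot \frac{1}{59}\right)^{4}} = \frac{1}{\left(\sqrt{181} \cdot \frac{1}{59}\right)^{4}} = \frac{1}{\left(\frac{\sqrt{181}}{59}\right)^{4}} = \frac{1}{\frac{32761}{12117361}} = \frac{12117361}{32761}$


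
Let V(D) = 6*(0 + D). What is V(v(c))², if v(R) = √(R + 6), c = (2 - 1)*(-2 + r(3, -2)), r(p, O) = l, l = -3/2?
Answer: 90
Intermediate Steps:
l = -3/2 (l = -3*½ = -3/2 ≈ -1.5000)
r(p, O) = -3/2
c = -7/2 (c = (2 - 1)*(-2 - 3/2) = 1*(-7/2) = -7/2 ≈ -3.5000)
v(R) = √(6 + R)
V(D) = 6*D
V(v(c))² = (6*√(6 - 7/2))² = (6*√(5/2))² = (6*(√10/2))² = (3*√10)² = 90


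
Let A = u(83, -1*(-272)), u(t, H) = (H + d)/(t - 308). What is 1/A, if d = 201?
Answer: -225/473 ≈ -0.47569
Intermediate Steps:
u(t, H) = (201 + H)/(-308 + t) (u(t, H) = (H + 201)/(t - 308) = (201 + H)/(-308 + t))
A = -473/225 (A = (201 - 1*(-272))/(-308 + 83) = (201 + 272)/(-225) = -1/225*473 = -473/225 ≈ -2.1022)
1/A = 1/(-473/225) = -225/473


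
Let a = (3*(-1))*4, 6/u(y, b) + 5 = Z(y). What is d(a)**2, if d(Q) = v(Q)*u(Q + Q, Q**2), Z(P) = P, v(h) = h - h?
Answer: 0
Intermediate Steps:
v(h) = 0
u(y, b) = 6/(-5 + y)
a = -12 (a = -3*4 = -12)
d(Q) = 0 (d(Q) = 0*(6/(-5 + (Q + Q))) = 0*(6/(-5 + 2*Q)) = 0)
d(a)**2 = 0**2 = 0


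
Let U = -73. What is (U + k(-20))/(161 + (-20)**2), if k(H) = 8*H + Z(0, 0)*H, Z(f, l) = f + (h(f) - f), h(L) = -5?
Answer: -133/561 ≈ -0.23708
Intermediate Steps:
Z(f, l) = -5 (Z(f, l) = f + (-5 - f) = -5)
k(H) = 3*H (k(H) = 8*H - 5*H = 3*H)
(U + k(-20))/(161 + (-20)**2) = (-73 + 3*(-20))/(161 + (-20)**2) = (-73 - 60)/(161 + 400) = -133/561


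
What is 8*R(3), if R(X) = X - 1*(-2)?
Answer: 40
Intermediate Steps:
R(X) = 2 + X (R(X) = X + 2 = 2 + X)
8*R(3) = 8*(2 + 3) = 8*5 = 40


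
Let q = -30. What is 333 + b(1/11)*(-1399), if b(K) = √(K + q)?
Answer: 333 - 1399*I*√3619/11 ≈ 333.0 - 7651.0*I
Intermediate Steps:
b(K) = √(-30 + K) (b(K) = √(K - 30) = √(-30 + K))
333 + b(1/11)*(-1399) = 333 + √(-30 + 1/11)*(-1399) = 333 + √(-329/11)*(-1399) = 333 + (I*√3619/11)*(-1399) = 333 - 1399*I*√3619/11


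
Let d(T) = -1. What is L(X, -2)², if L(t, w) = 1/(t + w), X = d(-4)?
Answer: ⅑ ≈ 0.11111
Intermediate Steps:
X = -1
L(X, -2)² = (1/(-1 - 2))² = (1/(-3))² = (-⅓)² = ⅑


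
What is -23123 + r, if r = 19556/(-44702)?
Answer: -516831951/22351 ≈ -23123.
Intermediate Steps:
r = -9778/22351 (r = 19556*(-1/44702) = -9778/22351 ≈ -0.43747)
-23123 + r = -23123 - 9778/22351 = -516831951/22351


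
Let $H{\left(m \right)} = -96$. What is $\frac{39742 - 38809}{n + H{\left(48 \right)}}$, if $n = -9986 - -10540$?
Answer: $\frac{933}{458} \approx 2.0371$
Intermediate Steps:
$n = 554$ ($n = -9986 + 10540 = 554$)
$\frac{39742 - 38809}{n + H{\left(48 \right)}} = \frac{39742 - 38809}{554 - 96} = \frac{933}{458}$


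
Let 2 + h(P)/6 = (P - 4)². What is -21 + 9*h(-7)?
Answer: 6405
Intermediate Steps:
h(P) = -12 + 6*(-4 + P)² (h(P) = -12 + 6*(P - 4)² = -12 + 6*(-4 + P)²)
-21 + 9*h(-7) = -21 + 9*(-12 + 6*(-4 - 7)²) = -21 + 9*(-12 + 6*(-11)²) = -21 + 9*(-12 + 6*121) = -21 + 9*(-12 + 726) = -21 + 9*714 = -21 + 6426 = 6405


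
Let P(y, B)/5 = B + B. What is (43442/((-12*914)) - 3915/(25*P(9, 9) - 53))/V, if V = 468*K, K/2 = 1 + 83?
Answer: -69190897/947289313152 ≈ -7.3041e-5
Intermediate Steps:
P(y, B) = 10*B (P(y, B) = 5*(B + B) = 5*(2*B) = 10*B)
K = 168 (K = 2*(1 + 83) = 2*84 = 168)
V = 78624 (V = 468*168 = 78624)
(43442/((-12*914)) - 3915/(25*P(9, 9) - 53))/V = (43442/((-12*914)) - 3915/(25*(10*9) - 53))/78624 = (43442/(-10968) - 3915/(25*90 - 53))*(1/78624) = (43442*(-1/10968) - 3915/(2250 - 53))*(1/78624) = (-21721/5484 - 3915/2197)*(1/78624) = -69190897/12048348*1/78624 = -69190897/947289313152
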